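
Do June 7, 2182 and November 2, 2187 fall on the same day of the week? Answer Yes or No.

Yes

From Jun 7, 2182 to Nov 2, 2187 is 1974 days.
1974 mod 7 = 0, so they are the same weekday.
(Jun 7, 2182 is a Friday; Nov 2, 2187 is a Friday.)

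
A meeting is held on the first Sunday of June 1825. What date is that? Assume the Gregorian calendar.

June 1, 1825 is a Wednesday.
The first Sunday is therefore June 5 (4 days later).

June 5, 1825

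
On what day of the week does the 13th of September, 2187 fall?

Thursday

Doomsday rule: the anchor day for the 2100s is Sunday. For year 87: 87÷12 = 7 r 3, and 3÷4 = 0, so 7+3+0 = 10.
Sunday + 10 ≡ Wednesday — that's 2187's doomsday.
In September the doomsday date is Sep 5.
Sep 13 is 8 days after Sep 5; 8 mod 7 = 1, so Wednesday + 1 = Thursday.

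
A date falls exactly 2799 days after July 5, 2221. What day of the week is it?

Jul 5, 2221 is a Thursday.
2799 mod 7 = 6, so 2799 days after a Thursday is Thursday + 6 = Wednesday.

Wednesday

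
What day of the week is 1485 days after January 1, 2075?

Wednesday

Jan 1, 2075 is a Tuesday.
1485 mod 7 = 1, so 1485 days after a Tuesday is Tuesday + 1 = Wednesday.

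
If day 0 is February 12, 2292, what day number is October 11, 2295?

1337

Feb 12, 2292 → Feb 12, 2293: 366 days (Feb 29, 2292 is in that span).
Feb 12, 2293 → Feb 12, 2294: 365 days.
Feb 12, 2294 → Feb 12, 2295: 365 days.
Feb 12, 2295 → Mar 12, 2295: 28 days (February has 28).
Mar 12, 2295 → Apr 12, 2295: 31 days (March has 31).
Apr 12, 2295 → May 12, 2295: 30 days (April has 30).
May 12, 2295 → Jun 12, 2295: 31 days (May has 31).
Jun 12, 2295 → Jul 12, 2295: 30 days (June has 30).
Jul 12, 2295 → Aug 12, 2295: 31 days (July has 31).
Aug 12, 2295 → Sep 12, 2295: 31 days (August has 31).
Sep 12, 2295 → Oct 11, 2295: 29 days.
Total: 1337 days.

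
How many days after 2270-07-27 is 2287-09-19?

Jul 27, 2270 → Jul 27, 2271: 365 days.
Jul 27, 2271 → Jul 27, 2272: 366 days (Feb 29, 2272 is in that span).
Jul 27, 2272 → Jul 27, 2273: 365 days.
Jul 27, 2273 → Jul 27, 2274: 365 days.
Jul 27, 2274 → Jul 27, 2275: 365 days.
Jul 27, 2275 → Jul 27, 2276: 366 days (Feb 29, 2276 is in that span).
Jul 27, 2276 → Jul 27, 2277: 365 days.
Jul 27, 2277 → Jul 27, 2278: 365 days.
Jul 27, 2278 → Jul 27, 2279: 365 days.
Jul 27, 2279 → Jul 27, 2280: 366 days (Feb 29, 2280 is in that span).
Jul 27, 2280 → Jul 27, 2281: 365 days.
Jul 27, 2281 → Jul 27, 2282: 365 days.
Jul 27, 2282 → Jul 27, 2283: 365 days.
Jul 27, 2283 → Jul 27, 2284: 366 days (Feb 29, 2284 is in that span).
Jul 27, 2284 → Jul 27, 2285: 365 days.
Jul 27, 2285 → Jul 27, 2286: 365 days.
Jul 27, 2286 → Jul 27, 2287: 365 days.
Jul 27, 2287 → Aug 27, 2287: 31 days (July has 31).
Aug 27, 2287 → Sep 19, 2287: 23 days.
Total: 6263 days.

6263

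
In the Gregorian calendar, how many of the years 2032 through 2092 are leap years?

16

Multiples of 4 in [2032,2092]: 16.
Of those, multiples of 100: 0 (not leap unless ÷400).
Multiples of 400: 0.
Leap years = 16 − 0 + 0 = 16.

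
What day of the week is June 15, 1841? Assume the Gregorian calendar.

Doomsday rule: the anchor day for the 1800s is Friday. For year 41: 41÷12 = 3 r 5, and 5÷4 = 1, so 3+5+1 = 9.
Friday + 9 ≡ Sunday — that's 1841's doomsday.
In June the doomsday date is Jun 6.
Jun 15 is 9 days after Jun 6; 9 mod 7 = 2, so Sunday + 2 = Tuesday.

Tuesday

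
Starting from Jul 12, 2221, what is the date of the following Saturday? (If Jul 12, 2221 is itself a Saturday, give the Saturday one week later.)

Jul 12, 2221 is a Thursday.
From Thursday to the next Saturday is 2 days.
Jul 12, 2221 + 2 = Jul 14, 2221.

July 14, 2221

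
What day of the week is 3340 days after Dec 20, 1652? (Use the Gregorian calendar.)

Dec 20, 1652 is a Friday.
3340 mod 7 = 1, so 3340 days after a Friday is Friday + 1 = Saturday.

Saturday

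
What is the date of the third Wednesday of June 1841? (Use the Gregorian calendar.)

June 16, 1841

June 1, 1841 is a Tuesday.
The first Wednesday is therefore June 2 (1 days later).
The third Wednesday is 2 + 2×7 = June 16.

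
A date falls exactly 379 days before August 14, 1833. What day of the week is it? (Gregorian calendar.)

Tuesday

First find the weekday of Aug 14, 1833. Doomsday rule: the anchor day for the 1800s is Friday. For year 33: 33÷12 = 2 r 9, and 9÷4 = 2, so 2+9+2 = 13.
Friday + 13 ≡ Thursday — that's 1833's doomsday.
In August the doomsday date is Aug 8.
Aug 14 is 6 days after Aug 8; 6 mod 7 = 6, so Thursday + 6 = Wednesday.
379 mod 7 = 1, so 379 days before a Wednesday is Wednesday − 1 = Tuesday.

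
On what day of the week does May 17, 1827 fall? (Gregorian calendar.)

Doomsday rule: the anchor day for the 1800s is Friday. For year 27: 27÷12 = 2 r 3, and 3÷4 = 0, so 2+3+0 = 5.
Friday + 5 ≡ Wednesday — that's 1827's doomsday.
In May the doomsday date is May 9.
May 17 is 8 days after May 9; 8 mod 7 = 1, so Wednesday + 1 = Thursday.

Thursday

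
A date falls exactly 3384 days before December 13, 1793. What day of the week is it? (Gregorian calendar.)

Tuesday

Dec 13, 1793 is a Friday.
3384 mod 7 = 3, so 3384 days before a Friday is Friday − 3 = Tuesday.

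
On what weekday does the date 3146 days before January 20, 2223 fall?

Jan 20, 2223 is a Monday.
3146 mod 7 = 3, so 3146 days before a Monday is Monday − 3 = Friday.

Friday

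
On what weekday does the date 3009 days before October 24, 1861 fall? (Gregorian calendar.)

Friday

Oct 24, 1861 is a Thursday.
3009 mod 7 = 6, so 3009 days before a Thursday is Thursday − 6 = Friday.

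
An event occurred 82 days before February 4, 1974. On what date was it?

November 14, 1973

−4 → Jan 31, 1974 (end of Jan, 31 days; 78 left).
−31 → Dec 31, 1973 (end of Dec, 31 days; 47 left).
−31 → Nov 30, 1973 (end of Nov, 30 days; 16 left).
−16 → Nov 14, 1973.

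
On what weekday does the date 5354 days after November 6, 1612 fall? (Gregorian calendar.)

Nov 6, 1612 is a Tuesday.
5354 mod 7 = 6, so 5354 days after a Tuesday is Tuesday + 6 = Monday.

Monday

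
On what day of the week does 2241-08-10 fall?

Doomsday rule: the anchor day for the 2200s is Friday. For year 41: 41÷12 = 3 r 5, and 5÷4 = 1, so 3+5+1 = 9.
Friday + 9 ≡ Sunday — that's 2241's doomsday.
In August the doomsday date is Aug 8.
Aug 10 is 2 days after Aug 8; 2 mod 7 = 2, so Sunday + 2 = Tuesday.

Tuesday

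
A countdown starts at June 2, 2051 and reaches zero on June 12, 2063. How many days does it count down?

Jun 2, 2051 → Jun 2, 2052: 366 days (Feb 29, 2052 is in that span).
Jun 2, 2052 → Jun 2, 2053: 365 days.
Jun 2, 2053 → Jun 2, 2054: 365 days.
Jun 2, 2054 → Jun 2, 2055: 365 days.
Jun 2, 2055 → Jun 2, 2056: 366 days (Feb 29, 2056 is in that span).
Jun 2, 2056 → Jun 2, 2057: 365 days.
Jun 2, 2057 → Jun 2, 2058: 365 days.
Jun 2, 2058 → Jun 2, 2059: 365 days.
Jun 2, 2059 → Jun 2, 2060: 366 days (Feb 29, 2060 is in that span).
Jun 2, 2060 → Jun 2, 2061: 365 days.
Jun 2, 2061 → Jun 2, 2062: 365 days.
Jun 2, 2062 → Jul 2, 2062: 30 days (June has 30).
Jul 2, 2062 → Aug 2, 2062: 31 days (July has 31).
Aug 2, 2062 → Sep 2, 2062: 31 days (August has 31).
Sep 2, 2062 → Oct 2, 2062: 30 days (September has 30).
Oct 2, 2062 → Nov 2, 2062: 31 days (October has 31).
Nov 2, 2062 → Dec 2, 2062: 30 days (November has 30).
Dec 2, 2062 → Jan 2, 2063: 31 days (December has 31).
Jan 2, 2063 → Feb 2, 2063: 31 days (January has 31).
Feb 2, 2063 → Mar 2, 2063: 28 days (February has 28).
Mar 2, 2063 → Apr 2, 2063: 31 days (March has 31).
Apr 2, 2063 → May 2, 2063: 30 days (April has 30).
May 2, 2063 → Jun 2, 2063: 31 days (May has 31).
Jun 2, 2063 → Jun 12, 2063: 10 days.
Total: 4393 days.

4393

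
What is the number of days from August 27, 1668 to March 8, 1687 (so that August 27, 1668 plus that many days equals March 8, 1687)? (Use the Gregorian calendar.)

6767

Aug 27, 1668 → Aug 27, 1669: 365 days.
Aug 27, 1669 → Aug 27, 1670: 365 days.
Aug 27, 1670 → Aug 27, 1671: 365 days.
Aug 27, 1671 → Aug 27, 1672: 366 days (Feb 29, 1672 is in that span).
Aug 27, 1672 → Aug 27, 1673: 365 days.
Aug 27, 1673 → Aug 27, 1674: 365 days.
Aug 27, 1674 → Aug 27, 1675: 365 days.
Aug 27, 1675 → Aug 27, 1676: 366 days (Feb 29, 1676 is in that span).
Aug 27, 1676 → Aug 27, 1677: 365 days.
Aug 27, 1677 → Aug 27, 1678: 365 days.
Aug 27, 1678 → Aug 27, 1679: 365 days.
Aug 27, 1679 → Aug 27, 1680: 366 days (Feb 29, 1680 is in that span).
Aug 27, 1680 → Aug 27, 1681: 365 days.
Aug 27, 1681 → Aug 27, 1682: 365 days.
Aug 27, 1682 → Aug 27, 1683: 365 days.
Aug 27, 1683 → Aug 27, 1684: 366 days (Feb 29, 1684 is in that span).
Aug 27, 1684 → Aug 27, 1685: 365 days.
Aug 27, 1685 → Aug 27, 1686: 365 days.
Aug 27, 1686 → Sep 27, 1686: 31 days (August has 31).
Sep 27, 1686 → Oct 27, 1686: 30 days (September has 30).
Oct 27, 1686 → Nov 27, 1686: 31 days (October has 31).
Nov 27, 1686 → Dec 27, 1686: 30 days (November has 30).
Dec 27, 1686 → Jan 27, 1687: 31 days (December has 31).
Jan 27, 1687 → Feb 27, 1687: 31 days (January has 31).
Feb 27, 1687 → Mar 8, 1687: 9 days.
Total: 6767 days.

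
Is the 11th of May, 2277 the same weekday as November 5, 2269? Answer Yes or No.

Yes

From Nov 5, 2269 to May 11, 2277 is 2744 days.
2744 mod 7 = 0, so they are the same weekday.
(Nov 5, 2269 is a Friday; May 11, 2277 is a Friday.)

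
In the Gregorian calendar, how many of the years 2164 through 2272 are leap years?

27

Multiples of 4 in [2164,2272]: 28.
Of those, multiples of 100: 1 (not leap unless ÷400).
Multiples of 400: 0.
Leap years = 28 − 1 + 0 = 27.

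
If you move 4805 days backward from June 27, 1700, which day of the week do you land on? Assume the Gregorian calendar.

First find the weekday of Jun 27, 1700. Doomsday rule: the anchor day for the 1700s is Sunday. For year 00: 0÷12 = 0 r 0, and 0÷4 = 0, so 0+0+0 = 0.
Sunday + 0 ≡ Sunday — that's 1700's doomsday.
In June the doomsday date is Jun 6.
Jun 27 is 21 days after Jun 6; 21 mod 7 = 0, so Sunday + 0 = Sunday.
4805 mod 7 = 3, so 4805 days before a Sunday is Sunday − 3 = Thursday.

Thursday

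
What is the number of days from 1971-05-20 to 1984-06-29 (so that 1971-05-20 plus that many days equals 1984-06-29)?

4789

May 20, 1971 → May 20, 1972: 366 days (Feb 29, 1972 is in that span).
May 20, 1972 → May 20, 1973: 365 days.
May 20, 1973 → May 20, 1974: 365 days.
May 20, 1974 → May 20, 1975: 365 days.
May 20, 1975 → May 20, 1976: 366 days (Feb 29, 1976 is in that span).
May 20, 1976 → May 20, 1977: 365 days.
May 20, 1977 → May 20, 1978: 365 days.
May 20, 1978 → May 20, 1979: 365 days.
May 20, 1979 → May 20, 1980: 366 days (Feb 29, 1980 is in that span).
May 20, 1980 → May 20, 1981: 365 days.
May 20, 1981 → May 20, 1982: 365 days.
May 20, 1982 → May 20, 1983: 365 days.
May 20, 1983 → May 20, 1984: 366 days (Feb 29, 1984 is in that span).
May 20, 1984 → Jun 20, 1984: 31 days (May has 31).
Jun 20, 1984 → Jun 29, 1984: 9 days.
Total: 4789 days.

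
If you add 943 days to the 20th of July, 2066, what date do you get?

+365 (one year) → Jul 20, 2067 (578 left).
+366 (one year; includes Feb 29, 2068) → Jul 20, 2068 (212 left).
Jul has 31 days: +12 → Aug 1, 2068 (200 left).
Aug has 31 days: +31 → Sep 1, 2068 (169 left).
Sep has 30 days: +30 → Oct 1, 2068 (139 left).
Oct has 31 days: +31 → Nov 1, 2068 (108 left).
Nov has 30 days: +30 → Dec 1, 2068 (78 left).
Dec has 31 days: +31 → Jan 1, 2069 (47 left).
Jan has 31 days: +31 → Feb 1, 2069 (16 left).
+16 → Feb 17, 2069.

February 17, 2069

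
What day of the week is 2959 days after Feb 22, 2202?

First find the weekday of Feb 22, 2202. Doomsday rule: the anchor day for the 2200s is Friday. For year 02: 2÷12 = 0 r 2, and 2÷4 = 0, so 0+2+0 = 2.
Friday + 2 ≡ Sunday — that's 2202's doomsday.
In February the doomsday date is Feb 28 (2202 is not a leap year).
Feb 22 is 6 days before Feb 28; 6 mod 7 = 6, so Sunday − 6 = Monday.
2959 mod 7 = 5, so 2959 days after a Monday is Monday + 5 = Saturday.

Saturday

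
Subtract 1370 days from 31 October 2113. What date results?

January 30, 2110

−365 (one year) → Oct 31, 2112 (1005 left).
−366 (one year; includes Feb 29, 2112) → Oct 31, 2111 (639 left).
−365 (one year) → Oct 31, 2110 (274 left).
−31 → Sep 30, 2110 (end of Sep, 30 days; 243 left).
−30 → Aug 31, 2110 (end of Aug, 31 days; 213 left).
−31 → Jul 31, 2110 (end of Jul, 31 days; 182 left).
−31 → Jun 30, 2110 (end of Jun, 30 days; 151 left).
−30 → May 31, 2110 (end of May, 31 days; 121 left).
−31 → Apr 30, 2110 (end of Apr, 30 days; 90 left).
−30 → Mar 31, 2110 (end of Mar, 31 days; 60 left).
−31 → Feb 28, 2110 (end of Feb, 28 days; 29 left).
−28 → Jan 31, 2110 (end of Jan, 31 days; 1 left).
−1 → Jan 30, 2110.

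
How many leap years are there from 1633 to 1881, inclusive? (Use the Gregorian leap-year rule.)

Multiples of 4 in [1633,1881]: 62.
Of those, multiples of 100: 2 (not leap unless ÷400).
Multiples of 400: 0.
Leap years = 62 − 2 + 0 = 60.

60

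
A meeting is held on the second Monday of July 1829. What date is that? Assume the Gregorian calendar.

July 1, 1829 is a Wednesday.
The first Monday is therefore July 6 (5 days later).
The second Monday is 6 + 1×7 = July 13.

July 13, 1829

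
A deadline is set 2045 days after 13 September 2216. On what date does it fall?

+365 (one year) → Sep 13, 2217 (1680 left).
+365 (one year) → Sep 13, 2218 (1315 left).
+365 (one year) → Sep 13, 2219 (950 left).
+366 (one year; includes Feb 29, 2220) → Sep 13, 2220 (584 left).
+365 (one year) → Sep 13, 2221 (219 left).
Sep has 30 days: +18 → Oct 1, 2221 (201 left).
Oct has 31 days: +31 → Nov 1, 2221 (170 left).
Nov has 30 days: +30 → Dec 1, 2221 (140 left).
Dec has 31 days: +31 → Jan 1, 2222 (109 left).
Jan has 31 days: +31 → Feb 1, 2222 (78 left).
Feb has 28 days: +28 → Mar 1, 2222 (50 left).
Mar has 31 days: +31 → Apr 1, 2222 (19 left).
+19 → Apr 20, 2222.

April 20, 2222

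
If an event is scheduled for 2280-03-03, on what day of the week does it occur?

Doomsday rule: the anchor day for the 2200s is Friday. For year 80: 80÷12 = 6 r 8, and 8÷4 = 2, so 6+8+2 = 16.
Friday + 16 ≡ Sunday — that's 2280's doomsday.
In March the doomsday date is Mar 14.
Mar 3 is 11 days before Mar 14; 11 mod 7 = 4, so Sunday − 4 = Wednesday.

Wednesday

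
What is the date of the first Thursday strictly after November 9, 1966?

November 10, 1966

Nov 9, 1966 is a Wednesday.
From Wednesday to the next Thursday is 1 day.
Nov 9, 1966 + 1 = Nov 10, 1966.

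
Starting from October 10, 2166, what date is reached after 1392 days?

August 2, 2170

+365 (one year) → Oct 10, 2167 (1027 left).
+366 (one year; includes Feb 29, 2168) → Oct 10, 2168 (661 left).
+365 (one year) → Oct 10, 2169 (296 left).
Oct has 31 days: +22 → Nov 1, 2169 (274 left).
Nov has 30 days: +30 → Dec 1, 2169 (244 left).
Dec has 31 days: +31 → Jan 1, 2170 (213 left).
Jan has 31 days: +31 → Feb 1, 2170 (182 left).
Feb has 28 days: +28 → Mar 1, 2170 (154 left).
Mar has 31 days: +31 → Apr 1, 2170 (123 left).
Apr has 30 days: +30 → May 1, 2170 (93 left).
May has 31 days: +31 → Jun 1, 2170 (62 left).
Jun has 30 days: +30 → Jul 1, 2170 (32 left).
Jul has 31 days: +31 → Aug 1, 2170 (1 left).
+1 → Aug 2, 2170.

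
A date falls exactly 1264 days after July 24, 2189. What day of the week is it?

First find the weekday of Jul 24, 2189. Doomsday rule: the anchor day for the 2100s is Sunday. For year 89: 89÷12 = 7 r 5, and 5÷4 = 1, so 7+5+1 = 13.
Sunday + 13 ≡ Saturday — that's 2189's doomsday.
In July the doomsday date is Jul 11.
Jul 24 is 13 days after Jul 11; 13 mod 7 = 6, so Saturday + 6 = Friday.
1264 mod 7 = 4, so 1264 days after a Friday is Friday + 4 = Tuesday.

Tuesday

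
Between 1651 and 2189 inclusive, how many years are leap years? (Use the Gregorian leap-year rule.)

Multiples of 4 in [1651,2189]: 135.
Of those, multiples of 100: 5 (not leap unless ÷400).
Multiples of 400: 1.
Leap years = 135 − 5 + 1 = 131.

131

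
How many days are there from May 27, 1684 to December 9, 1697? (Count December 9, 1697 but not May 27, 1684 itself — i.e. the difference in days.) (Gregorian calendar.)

4944

May 27, 1684 → May 27, 1685: 365 days.
May 27, 1685 → May 27, 1686: 365 days.
May 27, 1686 → May 27, 1687: 365 days.
May 27, 1687 → May 27, 1688: 366 days (Feb 29, 1688 is in that span).
May 27, 1688 → May 27, 1689: 365 days.
May 27, 1689 → May 27, 1690: 365 days.
May 27, 1690 → May 27, 1691: 365 days.
May 27, 1691 → May 27, 1692: 366 days (Feb 29, 1692 is in that span).
May 27, 1692 → May 27, 1693: 365 days.
May 27, 1693 → May 27, 1694: 365 days.
May 27, 1694 → May 27, 1695: 365 days.
May 27, 1695 → May 27, 1696: 366 days (Feb 29, 1696 is in that span).
May 27, 1696 → May 27, 1697: 365 days.
May 27, 1697 → Jun 27, 1697: 31 days (May has 31).
Jun 27, 1697 → Jul 27, 1697: 30 days (June has 30).
Jul 27, 1697 → Aug 27, 1697: 31 days (July has 31).
Aug 27, 1697 → Sep 27, 1697: 31 days (August has 31).
Sep 27, 1697 → Oct 27, 1697: 30 days (September has 30).
Oct 27, 1697 → Nov 27, 1697: 31 days (October has 31).
Nov 27, 1697 → Dec 9, 1697: 12 days.
Total: 4944 days.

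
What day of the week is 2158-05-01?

Doomsday rule: the anchor day for the 2100s is Sunday. For year 58: 58÷12 = 4 r 10, and 10÷4 = 2, so 4+10+2 = 16.
Sunday + 16 ≡ Tuesday — that's 2158's doomsday.
In May the doomsday date is May 9.
May 1 is 8 days before May 9; 8 mod 7 = 1, so Tuesday − 1 = Monday.

Monday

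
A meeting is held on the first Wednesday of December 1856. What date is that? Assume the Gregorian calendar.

December 1, 1856 is a Monday.
The first Wednesday is therefore December 3 (2 days later).

December 3, 1856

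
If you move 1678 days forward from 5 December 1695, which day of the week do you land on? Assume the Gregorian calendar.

First find the weekday of Dec 5, 1695. Doomsday rule: the anchor day for the 1600s is Tuesday. For year 95: 95÷12 = 7 r 11, and 11÷4 = 2, so 7+11+2 = 20.
Tuesday + 20 ≡ Monday — that's 1695's doomsday.
In December the doomsday date is Dec 12.
Dec 5 is 7 days before Dec 12; 7 mod 7 = 0, so Monday − 0 = Monday.
1678 mod 7 = 5, so 1678 days after a Monday is Monday + 5 = Saturday.

Saturday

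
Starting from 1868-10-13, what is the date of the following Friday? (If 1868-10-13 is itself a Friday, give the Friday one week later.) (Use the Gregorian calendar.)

Oct 13, 1868 is a Tuesday.
From Tuesday to the next Friday is 3 days.
Oct 13, 1868 + 3 = Oct 16, 1868.

October 16, 1868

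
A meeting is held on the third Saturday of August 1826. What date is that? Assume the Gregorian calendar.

August 19, 1826

August 1, 1826 is a Tuesday.
The first Saturday is therefore August 5 (4 days later).
The third Saturday is 5 + 2×7 = August 19.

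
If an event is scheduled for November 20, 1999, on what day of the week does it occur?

Doomsday rule: the anchor day for the 1900s is Wednesday. For year 99: 99÷12 = 8 r 3, and 3÷4 = 0, so 8+3+0 = 11.
Wednesday + 11 ≡ Sunday — that's 1999's doomsday.
In November the doomsday date is Nov 7.
Nov 20 is 13 days after Nov 7; 13 mod 7 = 6, so Sunday + 6 = Saturday.

Saturday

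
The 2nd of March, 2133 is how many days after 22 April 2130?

Apr 22, 2130 → Apr 22, 2131: 365 days.
Apr 22, 2131 → Apr 22, 2132: 366 days (Feb 29, 2132 is in that span).
Apr 22, 2132 → May 22, 2132: 30 days (April has 30).
May 22, 2132 → Jun 22, 2132: 31 days (May has 31).
Jun 22, 2132 → Jul 22, 2132: 30 days (June has 30).
Jul 22, 2132 → Aug 22, 2132: 31 days (July has 31).
Aug 22, 2132 → Sep 22, 2132: 31 days (August has 31).
Sep 22, 2132 → Oct 22, 2132: 30 days (September has 30).
Oct 22, 2132 → Nov 22, 2132: 31 days (October has 31).
Nov 22, 2132 → Dec 22, 2132: 30 days (November has 30).
Dec 22, 2132 → Jan 22, 2133: 31 days (December has 31).
Jan 22, 2133 → Feb 22, 2133: 31 days (January has 31).
Feb 22, 2133 → Mar 2, 2133: 8 days.
Total: 1045 days.

1045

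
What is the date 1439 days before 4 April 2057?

−365 (one year) → Apr 4, 2056 (1074 left).
−366 (one year; includes Feb 29, 2056) → Apr 4, 2055 (708 left).
−365 (one year) → Apr 4, 2054 (343 left).
−4 → Mar 31, 2054 (end of Mar, 31 days; 339 left).
−31 → Feb 28, 2054 (end of Feb, 28 days; 308 left).
−28 → Jan 31, 2054 (end of Jan, 31 days; 280 left).
−31 → Dec 31, 2053 (end of Dec, 31 days; 249 left).
−31 → Nov 30, 2053 (end of Nov, 30 days; 218 left).
−30 → Oct 31, 2053 (end of Oct, 31 days; 188 left).
−31 → Sep 30, 2053 (end of Sep, 30 days; 157 left).
−30 → Aug 31, 2053 (end of Aug, 31 days; 127 left).
−31 → Jul 31, 2053 (end of Jul, 31 days; 96 left).
−31 → Jun 30, 2053 (end of Jun, 30 days; 65 left).
−30 → May 31, 2053 (end of May, 31 days; 35 left).
−31 → Apr 30, 2053 (end of Apr, 30 days; 4 left).
−4 → Apr 26, 2053.

April 26, 2053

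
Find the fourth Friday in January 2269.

January 22, 2269

January 1, 2269 is a Friday.
The first Friday is therefore January 1 (same day).
The fourth Friday is 1 + 3×7 = January 22.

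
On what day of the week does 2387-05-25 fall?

Doomsday rule: the anchor day for the 2300s is Wednesday. For year 87: 87÷12 = 7 r 3, and 3÷4 = 0, so 7+3+0 = 10.
Wednesday + 10 ≡ Saturday — that's 2387's doomsday.
In May the doomsday date is May 9.
May 25 is 16 days after May 9; 16 mod 7 = 2, so Saturday + 2 = Monday.

Monday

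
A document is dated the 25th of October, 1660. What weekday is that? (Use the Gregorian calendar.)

Doomsday rule: the anchor day for the 1600s is Tuesday. For year 60: 60÷12 = 5 r 0, and 0÷4 = 0, so 5+0+0 = 5.
Tuesday + 5 ≡ Sunday — that's 1660's doomsday.
In October the doomsday date is Oct 10.
Oct 25 is 15 days after Oct 10; 15 mod 7 = 1, so Sunday + 1 = Monday.

Monday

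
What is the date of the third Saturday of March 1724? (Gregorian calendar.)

March 1, 1724 is a Wednesday.
The first Saturday is therefore March 4 (3 days later).
The third Saturday is 4 + 2×7 = March 18.

March 18, 1724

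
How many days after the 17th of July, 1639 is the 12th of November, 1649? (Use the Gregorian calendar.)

3771

Jul 17, 1639 → Jul 17, 1640: 366 days (Feb 29, 1640 is in that span).
Jul 17, 1640 → Jul 17, 1641: 365 days.
Jul 17, 1641 → Jul 17, 1642: 365 days.
Jul 17, 1642 → Jul 17, 1643: 365 days.
Jul 17, 1643 → Jul 17, 1644: 366 days (Feb 29, 1644 is in that span).
Jul 17, 1644 → Jul 17, 1645: 365 days.
Jul 17, 1645 → Jul 17, 1646: 365 days.
Jul 17, 1646 → Jul 17, 1647: 365 days.
Jul 17, 1647 → Jul 17, 1648: 366 days (Feb 29, 1648 is in that span).
Jul 17, 1648 → Jul 17, 1649: 365 days.
Jul 17, 1649 → Aug 17, 1649: 31 days (July has 31).
Aug 17, 1649 → Sep 17, 1649: 31 days (August has 31).
Sep 17, 1649 → Oct 17, 1649: 30 days (September has 30).
Oct 17, 1649 → Nov 12, 1649: 26 days.
Total: 3771 days.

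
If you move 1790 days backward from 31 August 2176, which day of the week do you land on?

Monday

First find the weekday of Aug 31, 2176. Doomsday rule: the anchor day for the 2100s is Sunday. For year 76: 76÷12 = 6 r 4, and 4÷4 = 1, so 6+4+1 = 11.
Sunday + 11 ≡ Thursday — that's 2176's doomsday.
In August the doomsday date is Aug 8.
Aug 31 is 23 days after Aug 8; 23 mod 7 = 2, so Thursday + 2 = Saturday.
1790 mod 7 = 5, so 1790 days before a Saturday is Saturday − 5 = Monday.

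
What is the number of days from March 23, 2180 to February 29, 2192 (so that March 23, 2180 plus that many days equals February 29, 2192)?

Mar 23, 2180 → Mar 23, 2181: 365 days.
Mar 23, 2181 → Mar 23, 2182: 365 days.
Mar 23, 2182 → Mar 23, 2183: 365 days.
Mar 23, 2183 → Mar 23, 2184: 366 days (Feb 29, 2184 is in that span).
Mar 23, 2184 → Mar 23, 2185: 365 days.
Mar 23, 2185 → Mar 23, 2186: 365 days.
Mar 23, 2186 → Mar 23, 2187: 365 days.
Mar 23, 2187 → Mar 23, 2188: 366 days (Feb 29, 2188 is in that span).
Mar 23, 2188 → Mar 23, 2189: 365 days.
Mar 23, 2189 → Mar 23, 2190: 365 days.
Mar 23, 2190 → Mar 23, 2191: 365 days.
Mar 23, 2191 → Apr 23, 2191: 31 days (March has 31).
Apr 23, 2191 → May 23, 2191: 30 days (April has 30).
May 23, 2191 → Jun 23, 2191: 31 days (May has 31).
Jun 23, 2191 → Jul 23, 2191: 30 days (June has 30).
Jul 23, 2191 → Aug 23, 2191: 31 days (July has 31).
Aug 23, 2191 → Sep 23, 2191: 31 days (August has 31).
Sep 23, 2191 → Oct 23, 2191: 30 days (September has 30).
Oct 23, 2191 → Nov 23, 2191: 31 days (October has 31).
Nov 23, 2191 → Dec 23, 2191: 30 days (November has 30).
Dec 23, 2191 → Jan 23, 2192: 31 days (December has 31).
Jan 23, 2192 → Feb 23, 2192: 31 days (January has 31).
Feb 23, 2192 → Feb 29, 2192: 6 days.
Total: 4360 days.

4360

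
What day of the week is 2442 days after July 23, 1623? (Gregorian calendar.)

Saturday

First find the weekday of Jul 23, 1623. Doomsday rule: the anchor day for the 1600s is Tuesday. For year 23: 23÷12 = 1 r 11, and 11÷4 = 2, so 1+11+2 = 14.
Tuesday + 14 ≡ Tuesday — that's 1623's doomsday.
In July the doomsday date is Jul 11.
Jul 23 is 12 days after Jul 11; 12 mod 7 = 5, so Tuesday + 5 = Sunday.
2442 mod 7 = 6, so 2442 days after a Sunday is Sunday + 6 = Saturday.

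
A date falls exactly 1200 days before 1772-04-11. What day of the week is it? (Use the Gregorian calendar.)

Wednesday

First find the weekday of Apr 11, 1772. Doomsday rule: the anchor day for the 1700s is Sunday. For year 72: 72÷12 = 6 r 0, and 0÷4 = 0, so 6+0+0 = 6.
Sunday + 6 ≡ Saturday — that's 1772's doomsday.
In April the doomsday date is Apr 4.
Apr 11 is 7 days after Apr 4; 7 mod 7 = 0, so Saturday + 0 = Saturday.
1200 mod 7 = 3, so 1200 days before a Saturday is Saturday − 3 = Wednesday.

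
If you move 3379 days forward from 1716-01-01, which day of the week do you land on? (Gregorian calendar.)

Monday

First find the weekday of Jan 1, 1716. Doomsday rule: the anchor day for the 1700s is Sunday. For year 16: 16÷12 = 1 r 4, and 4÷4 = 1, so 1+4+1 = 6.
Sunday + 6 ≡ Saturday — that's 1716's doomsday.
In January the doomsday date is Jan 4 (1716 is a leap year (divisible by 4)).
Jan 1 is 3 days before Jan 4; 3 mod 7 = 3, so Saturday − 3 = Wednesday.
3379 mod 7 = 5, so 3379 days after a Wednesday is Wednesday + 5 = Monday.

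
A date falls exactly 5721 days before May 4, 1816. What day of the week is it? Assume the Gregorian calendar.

First find the weekday of May 4, 1816. Doomsday rule: the anchor day for the 1800s is Friday. For year 16: 16÷12 = 1 r 4, and 4÷4 = 1, so 1+4+1 = 6.
Friday + 6 ≡ Thursday — that's 1816's doomsday.
In May the doomsday date is May 9.
May 4 is 5 days before May 9; 5 mod 7 = 5, so Thursday − 5 = Saturday.
5721 mod 7 = 2, so 5721 days before a Saturday is Saturday − 2 = Thursday.

Thursday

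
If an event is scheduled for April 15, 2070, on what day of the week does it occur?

Doomsday rule: the anchor day for the 2000s is Tuesday. For year 70: 70÷12 = 5 r 10, and 10÷4 = 2, so 5+10+2 = 17.
Tuesday + 17 ≡ Friday — that's 2070's doomsday.
In April the doomsday date is Apr 4.
Apr 15 is 11 days after Apr 4; 11 mod 7 = 4, so Friday + 4 = Tuesday.

Tuesday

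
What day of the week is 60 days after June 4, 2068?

Jun 4, 2068 is a Monday.
60 mod 7 = 4, so 60 days after a Monday is Monday + 4 = Friday.

Friday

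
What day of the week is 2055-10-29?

Friday

January 1, 2055 is a Friday.
Jan 1, 2055 → Feb 1, 2055: 31 days (January has 31).
Feb 1, 2055 → Mar 1, 2055: 28 days (February has 28).
Mar 1, 2055 → Apr 1, 2055: 31 days (March has 31).
Apr 1, 2055 → May 1, 2055: 30 days (April has 30).
May 1, 2055 → Jun 1, 2055: 31 days (May has 31).
Jun 1, 2055 → Jul 1, 2055: 30 days (June has 30).
Jul 1, 2055 → Aug 1, 2055: 31 days (July has 31).
Aug 1, 2055 → Sep 1, 2055: 31 days (August has 31).
Sep 1, 2055 → Oct 1, 2055: 30 days (September has 30).
Oct 1, 2055 → Oct 29, 2055: 28 days.
Total: 301 days.
301 mod 7 = 0, so Friday + 0 = Friday.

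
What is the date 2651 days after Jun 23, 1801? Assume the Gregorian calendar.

+365 (one year) → Jun 23, 1802 (2286 left).
+365 (one year) → Jun 23, 1803 (1921 left).
+366 (one year; includes Feb 29, 1804) → Jun 23, 1804 (1555 left).
+365 (one year) → Jun 23, 1805 (1190 left).
+365 (one year) → Jun 23, 1806 (825 left).
+365 (one year) → Jun 23, 1807 (460 left).
+366 (one year; includes Feb 29, 1808) → Jun 23, 1808 (94 left).
Jun has 30 days: +8 → Jul 1, 1808 (86 left).
Jul has 31 days: +31 → Aug 1, 1808 (55 left).
Aug has 31 days: +31 → Sep 1, 1808 (24 left).
+24 → Sep 25, 1808.

September 25, 1808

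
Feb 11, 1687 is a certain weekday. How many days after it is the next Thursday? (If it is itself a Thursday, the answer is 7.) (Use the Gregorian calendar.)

2

Feb 11, 1687 is a Tuesday.
From Tuesday to the next Thursday is 2 days.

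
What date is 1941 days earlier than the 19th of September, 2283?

May 27, 2278

−365 (one year) → Sep 19, 2282 (1576 left).
−365 (one year) → Sep 19, 2281 (1211 left).
−365 (one year) → Sep 19, 2280 (846 left).
−366 (one year; includes Feb 29, 2280) → Sep 19, 2279 (480 left).
−365 (one year) → Sep 19, 2278 (115 left).
−19 → Aug 31, 2278 (end of Aug, 31 days; 96 left).
−31 → Jul 31, 2278 (end of Jul, 31 days; 65 left).
−31 → Jun 30, 2278 (end of Jun, 30 days; 34 left).
−30 → May 31, 2278 (end of May, 31 days; 4 left).
−4 → May 27, 2278.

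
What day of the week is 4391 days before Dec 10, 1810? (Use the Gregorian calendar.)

Saturday

First find the weekday of Dec 10, 1810. Doomsday rule: the anchor day for the 1800s is Friday. For year 10: 10÷12 = 0 r 10, and 10÷4 = 2, so 0+10+2 = 12.
Friday + 12 ≡ Wednesday — that's 1810's doomsday.
In December the doomsday date is Dec 12.
Dec 10 is 2 days before Dec 12; 2 mod 7 = 2, so Wednesday − 2 = Monday.
4391 mod 7 = 2, so 4391 days before a Monday is Monday − 2 = Saturday.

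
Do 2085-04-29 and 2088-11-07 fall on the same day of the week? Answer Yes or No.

Yes

From Apr 29, 2085 to Nov 7, 2088 is 1288 days.
1288 mod 7 = 0, so they are the same weekday.
(Apr 29, 2085 is a Sunday; Nov 7, 2088 is a Sunday.)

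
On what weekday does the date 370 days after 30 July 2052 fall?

Monday

First find the weekday of Jul 30, 2052. Doomsday rule: the anchor day for the 2000s is Tuesday. For year 52: 52÷12 = 4 r 4, and 4÷4 = 1, so 4+4+1 = 9.
Tuesday + 9 ≡ Thursday — that's 2052's doomsday.
In July the doomsday date is Jul 11.
Jul 30 is 19 days after Jul 11; 19 mod 7 = 5, so Thursday + 5 = Tuesday.
370 mod 7 = 6, so 370 days after a Tuesday is Tuesday + 6 = Monday.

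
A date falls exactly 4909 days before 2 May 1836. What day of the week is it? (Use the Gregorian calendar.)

First find the weekday of May 2, 1836. Doomsday rule: the anchor day for the 1800s is Friday. For year 36: 36÷12 = 3 r 0, and 0÷4 = 0, so 3+0+0 = 3.
Friday + 3 ≡ Monday — that's 1836's doomsday.
In May the doomsday date is May 9.
May 2 is 7 days before May 9; 7 mod 7 = 0, so Monday − 0 = Monday.
4909 mod 7 = 2, so 4909 days before a Monday is Monday − 2 = Saturday.

Saturday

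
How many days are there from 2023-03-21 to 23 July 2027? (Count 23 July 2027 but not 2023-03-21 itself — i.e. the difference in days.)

Mar 21, 2023 → Mar 21, 2024: 366 days (Feb 29, 2024 is in that span).
Mar 21, 2024 → Mar 21, 2025: 365 days.
Mar 21, 2025 → Mar 21, 2026: 365 days.
Mar 21, 2026 → Mar 21, 2027: 365 days.
Mar 21, 2027 → Apr 21, 2027: 31 days (March has 31).
Apr 21, 2027 → May 21, 2027: 30 days (April has 30).
May 21, 2027 → Jun 21, 2027: 31 days (May has 31).
Jun 21, 2027 → Jul 21, 2027: 30 days (June has 30).
Jul 21, 2027 → Jul 23, 2027: 2 days.
Total: 1585 days.

1585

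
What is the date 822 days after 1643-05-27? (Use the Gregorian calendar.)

August 26, 1645

+366 (one year; includes Feb 29, 1644) → May 27, 1644 (456 left).
+365 (one year) → May 27, 1645 (91 left).
May has 31 days: +5 → Jun 1, 1645 (86 left).
Jun has 30 days: +30 → Jul 1, 1645 (56 left).
Jul has 31 days: +31 → Aug 1, 1645 (25 left).
+25 → Aug 26, 1645.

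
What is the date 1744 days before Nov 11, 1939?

February 1, 1935

−365 (one year) → Nov 11, 1938 (1379 left).
−365 (one year) → Nov 11, 1937 (1014 left).
−365 (one year) → Nov 11, 1936 (649 left).
−366 (one year; includes Feb 29, 1936) → Nov 11, 1935 (283 left).
−11 → Oct 31, 1935 (end of Oct, 31 days; 272 left).
−31 → Sep 30, 1935 (end of Sep, 30 days; 241 left).
−30 → Aug 31, 1935 (end of Aug, 31 days; 211 left).
−31 → Jul 31, 1935 (end of Jul, 31 days; 180 left).
−31 → Jun 30, 1935 (end of Jun, 30 days; 149 left).
−30 → May 31, 1935 (end of May, 31 days; 119 left).
−31 → Apr 30, 1935 (end of Apr, 30 days; 88 left).
−30 → Mar 31, 1935 (end of Mar, 31 days; 58 left).
−31 → Feb 28, 1935 (end of Feb, 28 days; 27 left).
−27 → Feb 1, 1935.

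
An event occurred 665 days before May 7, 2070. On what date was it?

July 11, 2068

−365 (one year) → May 7, 2069 (300 left).
−7 → Apr 30, 2069 (end of Apr, 30 days; 293 left).
−30 → Mar 31, 2069 (end of Mar, 31 days; 263 left).
−31 → Feb 28, 2069 (end of Feb, 28 days; 232 left).
−28 → Jan 31, 2069 (end of Jan, 31 days; 204 left).
−31 → Dec 31, 2068 (end of Dec, 31 days; 173 left).
−31 → Nov 30, 2068 (end of Nov, 30 days; 142 left).
−30 → Oct 31, 2068 (end of Oct, 31 days; 112 left).
−31 → Sep 30, 2068 (end of Sep, 30 days; 81 left).
−30 → Aug 31, 2068 (end of Aug, 31 days; 51 left).
−31 → Jul 31, 2068 (end of Jul, 31 days; 20 left).
−20 → Jul 11, 2068.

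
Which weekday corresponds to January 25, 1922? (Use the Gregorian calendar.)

Wednesday

Doomsday rule: the anchor day for the 1900s is Wednesday. For year 22: 22÷12 = 1 r 10, and 10÷4 = 2, so 1+10+2 = 13.
Wednesday + 13 ≡ Tuesday — that's 1922's doomsday.
In January the doomsday date is Jan 3 (1922 is not a leap year).
Jan 25 is 22 days after Jan 3; 22 mod 7 = 1, so Tuesday + 1 = Wednesday.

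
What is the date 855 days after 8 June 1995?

October 10, 1997

+366 (one year; includes Feb 29, 1996) → Jun 8, 1996 (489 left).
+365 (one year) → Jun 8, 1997 (124 left).
Jun has 30 days: +23 → Jul 1, 1997 (101 left).
Jul has 31 days: +31 → Aug 1, 1997 (70 left).
Aug has 31 days: +31 → Sep 1, 1997 (39 left).
Sep has 30 days: +30 → Oct 1, 1997 (9 left).
+9 → Oct 10, 1997.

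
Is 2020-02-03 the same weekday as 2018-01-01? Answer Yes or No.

Yes

From Jan 1, 2018 to Feb 3, 2020 is 763 days.
763 mod 7 = 0, so they are the same weekday.
(Jan 1, 2018 is a Monday; Feb 3, 2020 is a Monday.)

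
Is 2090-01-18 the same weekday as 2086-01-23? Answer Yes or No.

Yes

From Jan 23, 2086 to Jan 18, 2090 is 1456 days.
1456 mod 7 = 0, so they are the same weekday.
(Jan 23, 2086 is a Wednesday; Jan 18, 2090 is a Wednesday.)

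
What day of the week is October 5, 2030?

Saturday

Doomsday rule: the anchor day for the 2000s is Tuesday. For year 30: 30÷12 = 2 r 6, and 6÷4 = 1, so 2+6+1 = 9.
Tuesday + 9 ≡ Thursday — that's 2030's doomsday.
In October the doomsday date is Oct 10.
Oct 5 is 5 days before Oct 10; 5 mod 7 = 5, so Thursday − 5 = Saturday.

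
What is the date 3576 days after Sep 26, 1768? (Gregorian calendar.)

+365 (one year) → Sep 26, 1769 (3211 left).
+365 (one year) → Sep 26, 1770 (2846 left).
+365 (one year) → Sep 26, 1771 (2481 left).
+366 (one year; includes Feb 29, 1772) → Sep 26, 1772 (2115 left).
+365 (one year) → Sep 26, 1773 (1750 left).
+365 (one year) → Sep 26, 1774 (1385 left).
+365 (one year) → Sep 26, 1775 (1020 left).
+366 (one year; includes Feb 29, 1776) → Sep 26, 1776 (654 left).
+365 (one year) → Sep 26, 1777 (289 left).
Sep has 30 days: +5 → Oct 1, 1777 (284 left).
Oct has 31 days: +31 → Nov 1, 1777 (253 left).
Nov has 30 days: +30 → Dec 1, 1777 (223 left).
Dec has 31 days: +31 → Jan 1, 1778 (192 left).
Jan has 31 days: +31 → Feb 1, 1778 (161 left).
Feb has 28 days: +28 → Mar 1, 1778 (133 left).
Mar has 31 days: +31 → Apr 1, 1778 (102 left).
Apr has 30 days: +30 → May 1, 1778 (72 left).
May has 31 days: +31 → Jun 1, 1778 (41 left).
Jun has 30 days: +30 → Jul 1, 1778 (11 left).
+11 → Jul 12, 1778.

July 12, 1778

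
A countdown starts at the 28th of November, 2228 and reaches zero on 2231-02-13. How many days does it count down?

Nov 28, 2228 → Nov 28, 2229: 365 days.
Nov 28, 2229 → Nov 28, 2230: 365 days.
Nov 28, 2230 → Dec 28, 2230: 30 days (November has 30).
Dec 28, 2230 → Jan 28, 2231: 31 days (December has 31).
Jan 28, 2231 → Feb 13, 2231: 16 days.
Total: 807 days.

807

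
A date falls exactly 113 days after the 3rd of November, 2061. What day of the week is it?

Friday

Nov 3, 2061 is a Thursday.
113 mod 7 = 1, so 113 days after a Thursday is Thursday + 1 = Friday.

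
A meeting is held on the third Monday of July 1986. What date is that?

July 1, 1986 is a Tuesday.
The first Monday is therefore July 7 (6 days later).
The third Monday is 7 + 2×7 = July 21.

July 21, 1986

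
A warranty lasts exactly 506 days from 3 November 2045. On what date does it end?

+365 (one year) → Nov 3, 2046 (141 left).
Nov has 30 days: +28 → Dec 1, 2046 (113 left).
Dec has 31 days: +31 → Jan 1, 2047 (82 left).
Jan has 31 days: +31 → Feb 1, 2047 (51 left).
Feb has 28 days: +28 → Mar 1, 2047 (23 left).
+23 → Mar 24, 2047.

March 24, 2047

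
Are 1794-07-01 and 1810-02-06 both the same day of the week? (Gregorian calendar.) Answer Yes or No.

Yes

From Jul 1, 1794 to Feb 6, 1810 is 5698 days.
5698 mod 7 = 0, so they are the same weekday.
(Jul 1, 1794 is a Tuesday; Feb 6, 1810 is a Tuesday.)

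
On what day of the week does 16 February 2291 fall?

Doomsday rule: the anchor day for the 2200s is Friday. For year 91: 91÷12 = 7 r 7, and 7÷4 = 1, so 7+7+1 = 15.
Friday + 15 ≡ Saturday — that's 2291's doomsday.
In February the doomsday date is Feb 28 (2291 is not a leap year).
Feb 16 is 12 days before Feb 28; 12 mod 7 = 5, so Saturday − 5 = Monday.

Monday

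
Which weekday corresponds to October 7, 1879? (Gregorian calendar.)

Tuesday

Doomsday rule: the anchor day for the 1800s is Friday. For year 79: 79÷12 = 6 r 7, and 7÷4 = 1, so 6+7+1 = 14.
Friday + 14 ≡ Friday — that's 1879's doomsday.
In October the doomsday date is Oct 10.
Oct 7 is 3 days before Oct 10; 3 mod 7 = 3, so Friday − 3 = Tuesday.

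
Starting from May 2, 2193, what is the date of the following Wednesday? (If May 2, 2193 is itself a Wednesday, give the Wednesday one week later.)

May 2, 2193 is a Thursday.
From Thursday to the next Wednesday is 6 days.
May 2, 2193 + 6 = May 8, 2193.

May 8, 2193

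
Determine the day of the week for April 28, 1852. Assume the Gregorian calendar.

Wednesday

Doomsday rule: the anchor day for the 1800s is Friday. For year 52: 52÷12 = 4 r 4, and 4÷4 = 1, so 4+4+1 = 9.
Friday + 9 ≡ Sunday — that's 1852's doomsday.
In April the doomsday date is Apr 4.
Apr 28 is 24 days after Apr 4; 24 mod 7 = 3, so Sunday + 3 = Wednesday.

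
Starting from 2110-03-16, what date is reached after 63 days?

May 18, 2110

Mar has 31 days: +16 → Apr 1, 2110 (47 left).
Apr has 30 days: +30 → May 1, 2110 (17 left).
+17 → May 18, 2110.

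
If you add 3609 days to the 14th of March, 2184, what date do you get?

January 30, 2194

+365 (one year) → Mar 14, 2185 (3244 left).
+365 (one year) → Mar 14, 2186 (2879 left).
+365 (one year) → Mar 14, 2187 (2514 left).
+366 (one year; includes Feb 29, 2188) → Mar 14, 2188 (2148 left).
+365 (one year) → Mar 14, 2189 (1783 left).
+365 (one year) → Mar 14, 2190 (1418 left).
+365 (one year) → Mar 14, 2191 (1053 left).
+366 (one year; includes Feb 29, 2192) → Mar 14, 2192 (687 left).
+365 (one year) → Mar 14, 2193 (322 left).
Mar has 31 days: +18 → Apr 1, 2193 (304 left).
Apr has 30 days: +30 → May 1, 2193 (274 left).
May has 31 days: +31 → Jun 1, 2193 (243 left).
Jun has 30 days: +30 → Jul 1, 2193 (213 left).
Jul has 31 days: +31 → Aug 1, 2193 (182 left).
Aug has 31 days: +31 → Sep 1, 2193 (151 left).
Sep has 30 days: +30 → Oct 1, 2193 (121 left).
Oct has 31 days: +31 → Nov 1, 2193 (90 left).
Nov has 30 days: +30 → Dec 1, 2193 (60 left).
Dec has 31 days: +31 → Jan 1, 2194 (29 left).
+29 → Jan 30, 2194.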